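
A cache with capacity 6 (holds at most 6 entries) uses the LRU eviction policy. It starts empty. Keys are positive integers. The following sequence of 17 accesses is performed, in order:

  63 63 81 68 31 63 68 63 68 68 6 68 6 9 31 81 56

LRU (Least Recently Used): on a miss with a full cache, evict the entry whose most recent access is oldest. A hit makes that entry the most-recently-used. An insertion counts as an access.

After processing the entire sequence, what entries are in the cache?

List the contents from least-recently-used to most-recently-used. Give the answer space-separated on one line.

LRU simulation (capacity=6):
  1. access 63: MISS. Cache (LRU->MRU): [63]
  2. access 63: HIT. Cache (LRU->MRU): [63]
  3. access 81: MISS. Cache (LRU->MRU): [63 81]
  4. access 68: MISS. Cache (LRU->MRU): [63 81 68]
  5. access 31: MISS. Cache (LRU->MRU): [63 81 68 31]
  6. access 63: HIT. Cache (LRU->MRU): [81 68 31 63]
  7. access 68: HIT. Cache (LRU->MRU): [81 31 63 68]
  8. access 63: HIT. Cache (LRU->MRU): [81 31 68 63]
  9. access 68: HIT. Cache (LRU->MRU): [81 31 63 68]
  10. access 68: HIT. Cache (LRU->MRU): [81 31 63 68]
  11. access 6: MISS. Cache (LRU->MRU): [81 31 63 68 6]
  12. access 68: HIT. Cache (LRU->MRU): [81 31 63 6 68]
  13. access 6: HIT. Cache (LRU->MRU): [81 31 63 68 6]
  14. access 9: MISS. Cache (LRU->MRU): [81 31 63 68 6 9]
  15. access 31: HIT. Cache (LRU->MRU): [81 63 68 6 9 31]
  16. access 81: HIT. Cache (LRU->MRU): [63 68 6 9 31 81]
  17. access 56: MISS, evict 63. Cache (LRU->MRU): [68 6 9 31 81 56]
Total: 10 hits, 7 misses, 1 evictions

Answer: 68 6 9 31 81 56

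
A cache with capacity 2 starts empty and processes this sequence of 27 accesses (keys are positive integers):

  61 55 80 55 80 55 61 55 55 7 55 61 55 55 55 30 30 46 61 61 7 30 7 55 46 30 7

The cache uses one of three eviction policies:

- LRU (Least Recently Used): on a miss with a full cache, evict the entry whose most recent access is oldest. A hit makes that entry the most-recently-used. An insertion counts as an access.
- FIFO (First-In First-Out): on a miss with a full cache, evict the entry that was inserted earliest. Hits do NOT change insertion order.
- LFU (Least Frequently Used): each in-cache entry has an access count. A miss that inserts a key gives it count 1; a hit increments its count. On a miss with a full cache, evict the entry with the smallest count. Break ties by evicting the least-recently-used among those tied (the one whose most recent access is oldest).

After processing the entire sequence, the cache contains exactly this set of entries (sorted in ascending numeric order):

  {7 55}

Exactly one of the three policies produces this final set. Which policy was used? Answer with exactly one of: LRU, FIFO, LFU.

Simulating under each policy and comparing final sets:
  LRU: final set = {7 30} -> differs
  FIFO: final set = {7 30} -> differs
  LFU: final set = {7 55} -> MATCHES target
Only LFU produces the target set.

Answer: LFU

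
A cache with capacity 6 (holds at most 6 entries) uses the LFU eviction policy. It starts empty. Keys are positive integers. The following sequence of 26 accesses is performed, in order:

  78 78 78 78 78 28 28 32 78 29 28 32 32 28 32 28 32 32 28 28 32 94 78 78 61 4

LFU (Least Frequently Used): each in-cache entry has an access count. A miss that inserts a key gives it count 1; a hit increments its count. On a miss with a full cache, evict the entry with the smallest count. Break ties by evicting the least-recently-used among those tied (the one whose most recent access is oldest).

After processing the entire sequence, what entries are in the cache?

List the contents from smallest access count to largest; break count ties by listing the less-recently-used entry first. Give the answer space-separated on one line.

LFU simulation (capacity=6):
  1. access 78: MISS. Cache: [78(c=1)]
  2. access 78: HIT, count now 2. Cache: [78(c=2)]
  3. access 78: HIT, count now 3. Cache: [78(c=3)]
  4. access 78: HIT, count now 4. Cache: [78(c=4)]
  5. access 78: HIT, count now 5. Cache: [78(c=5)]
  6. access 28: MISS. Cache: [28(c=1) 78(c=5)]
  7. access 28: HIT, count now 2. Cache: [28(c=2) 78(c=5)]
  8. access 32: MISS. Cache: [32(c=1) 28(c=2) 78(c=5)]
  9. access 78: HIT, count now 6. Cache: [32(c=1) 28(c=2) 78(c=6)]
  10. access 29: MISS. Cache: [32(c=1) 29(c=1) 28(c=2) 78(c=6)]
  11. access 28: HIT, count now 3. Cache: [32(c=1) 29(c=1) 28(c=3) 78(c=6)]
  12. access 32: HIT, count now 2. Cache: [29(c=1) 32(c=2) 28(c=3) 78(c=6)]
  13. access 32: HIT, count now 3. Cache: [29(c=1) 28(c=3) 32(c=3) 78(c=6)]
  14. access 28: HIT, count now 4. Cache: [29(c=1) 32(c=3) 28(c=4) 78(c=6)]
  15. access 32: HIT, count now 4. Cache: [29(c=1) 28(c=4) 32(c=4) 78(c=6)]
  16. access 28: HIT, count now 5. Cache: [29(c=1) 32(c=4) 28(c=5) 78(c=6)]
  17. access 32: HIT, count now 5. Cache: [29(c=1) 28(c=5) 32(c=5) 78(c=6)]
  18. access 32: HIT, count now 6. Cache: [29(c=1) 28(c=5) 78(c=6) 32(c=6)]
  19. access 28: HIT, count now 6. Cache: [29(c=1) 78(c=6) 32(c=6) 28(c=6)]
  20. access 28: HIT, count now 7. Cache: [29(c=1) 78(c=6) 32(c=6) 28(c=7)]
  21. access 32: HIT, count now 7. Cache: [29(c=1) 78(c=6) 28(c=7) 32(c=7)]
  22. access 94: MISS. Cache: [29(c=1) 94(c=1) 78(c=6) 28(c=7) 32(c=7)]
  23. access 78: HIT, count now 7. Cache: [29(c=1) 94(c=1) 28(c=7) 32(c=7) 78(c=7)]
  24. access 78: HIT, count now 8. Cache: [29(c=1) 94(c=1) 28(c=7) 32(c=7) 78(c=8)]
  25. access 61: MISS. Cache: [29(c=1) 94(c=1) 61(c=1) 28(c=7) 32(c=7) 78(c=8)]
  26. access 4: MISS, evict 29(c=1). Cache: [94(c=1) 61(c=1) 4(c=1) 28(c=7) 32(c=7) 78(c=8)]
Total: 19 hits, 7 misses, 1 evictions

Answer: 94 61 4 28 32 78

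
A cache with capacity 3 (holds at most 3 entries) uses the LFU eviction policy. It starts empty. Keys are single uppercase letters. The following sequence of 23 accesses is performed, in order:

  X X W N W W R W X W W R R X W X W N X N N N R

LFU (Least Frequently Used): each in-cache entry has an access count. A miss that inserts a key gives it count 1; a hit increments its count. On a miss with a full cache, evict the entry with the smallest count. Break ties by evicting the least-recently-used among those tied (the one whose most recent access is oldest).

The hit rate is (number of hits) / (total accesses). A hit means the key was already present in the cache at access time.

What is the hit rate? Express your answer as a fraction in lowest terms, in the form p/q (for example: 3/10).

LFU simulation (capacity=3):
  1. access X: MISS. Cache: [X(c=1)]
  2. access X: HIT, count now 2. Cache: [X(c=2)]
  3. access W: MISS. Cache: [W(c=1) X(c=2)]
  4. access N: MISS. Cache: [W(c=1) N(c=1) X(c=2)]
  5. access W: HIT, count now 2. Cache: [N(c=1) X(c=2) W(c=2)]
  6. access W: HIT, count now 3. Cache: [N(c=1) X(c=2) W(c=3)]
  7. access R: MISS, evict N(c=1). Cache: [R(c=1) X(c=2) W(c=3)]
  8. access W: HIT, count now 4. Cache: [R(c=1) X(c=2) W(c=4)]
  9. access X: HIT, count now 3. Cache: [R(c=1) X(c=3) W(c=4)]
  10. access W: HIT, count now 5. Cache: [R(c=1) X(c=3) W(c=5)]
  11. access W: HIT, count now 6. Cache: [R(c=1) X(c=3) W(c=6)]
  12. access R: HIT, count now 2. Cache: [R(c=2) X(c=3) W(c=6)]
  13. access R: HIT, count now 3. Cache: [X(c=3) R(c=3) W(c=6)]
  14. access X: HIT, count now 4. Cache: [R(c=3) X(c=4) W(c=6)]
  15. access W: HIT, count now 7. Cache: [R(c=3) X(c=4) W(c=7)]
  16. access X: HIT, count now 5. Cache: [R(c=3) X(c=5) W(c=7)]
  17. access W: HIT, count now 8. Cache: [R(c=3) X(c=5) W(c=8)]
  18. access N: MISS, evict R(c=3). Cache: [N(c=1) X(c=5) W(c=8)]
  19. access X: HIT, count now 6. Cache: [N(c=1) X(c=6) W(c=8)]
  20. access N: HIT, count now 2. Cache: [N(c=2) X(c=6) W(c=8)]
  21. access N: HIT, count now 3. Cache: [N(c=3) X(c=6) W(c=8)]
  22. access N: HIT, count now 4. Cache: [N(c=4) X(c=6) W(c=8)]
  23. access R: MISS, evict N(c=4). Cache: [R(c=1) X(c=6) W(c=8)]
Total: 17 hits, 6 misses, 3 evictions

Hit rate = 17/23

Answer: 17/23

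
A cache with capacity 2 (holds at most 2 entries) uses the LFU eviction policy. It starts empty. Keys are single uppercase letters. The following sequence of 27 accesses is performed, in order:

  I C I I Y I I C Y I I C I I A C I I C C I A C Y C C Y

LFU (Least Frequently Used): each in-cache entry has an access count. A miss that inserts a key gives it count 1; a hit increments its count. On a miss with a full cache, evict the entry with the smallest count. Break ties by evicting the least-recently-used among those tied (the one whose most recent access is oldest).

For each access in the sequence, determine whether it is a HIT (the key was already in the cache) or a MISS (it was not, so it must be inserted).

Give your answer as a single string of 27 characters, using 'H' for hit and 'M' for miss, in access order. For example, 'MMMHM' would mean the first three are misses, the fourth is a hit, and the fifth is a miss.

LFU simulation (capacity=2):
  1. access I: MISS. Cache: [I(c=1)]
  2. access C: MISS. Cache: [I(c=1) C(c=1)]
  3. access I: HIT, count now 2. Cache: [C(c=1) I(c=2)]
  4. access I: HIT, count now 3. Cache: [C(c=1) I(c=3)]
  5. access Y: MISS, evict C(c=1). Cache: [Y(c=1) I(c=3)]
  6. access I: HIT, count now 4. Cache: [Y(c=1) I(c=4)]
  7. access I: HIT, count now 5. Cache: [Y(c=1) I(c=5)]
  8. access C: MISS, evict Y(c=1). Cache: [C(c=1) I(c=5)]
  9. access Y: MISS, evict C(c=1). Cache: [Y(c=1) I(c=5)]
  10. access I: HIT, count now 6. Cache: [Y(c=1) I(c=6)]
  11. access I: HIT, count now 7. Cache: [Y(c=1) I(c=7)]
  12. access C: MISS, evict Y(c=1). Cache: [C(c=1) I(c=7)]
  13. access I: HIT, count now 8. Cache: [C(c=1) I(c=8)]
  14. access I: HIT, count now 9. Cache: [C(c=1) I(c=9)]
  15. access A: MISS, evict C(c=1). Cache: [A(c=1) I(c=9)]
  16. access C: MISS, evict A(c=1). Cache: [C(c=1) I(c=9)]
  17. access I: HIT, count now 10. Cache: [C(c=1) I(c=10)]
  18. access I: HIT, count now 11. Cache: [C(c=1) I(c=11)]
  19. access C: HIT, count now 2. Cache: [C(c=2) I(c=11)]
  20. access C: HIT, count now 3. Cache: [C(c=3) I(c=11)]
  21. access I: HIT, count now 12. Cache: [C(c=3) I(c=12)]
  22. access A: MISS, evict C(c=3). Cache: [A(c=1) I(c=12)]
  23. access C: MISS, evict A(c=1). Cache: [C(c=1) I(c=12)]
  24. access Y: MISS, evict C(c=1). Cache: [Y(c=1) I(c=12)]
  25. access C: MISS, evict Y(c=1). Cache: [C(c=1) I(c=12)]
  26. access C: HIT, count now 2. Cache: [C(c=2) I(c=12)]
  27. access Y: MISS, evict C(c=2). Cache: [Y(c=1) I(c=12)]
Total: 14 hits, 13 misses, 11 evictions

Answer: MMHHMHHMMHHMHHMMHHHHHMMMMHM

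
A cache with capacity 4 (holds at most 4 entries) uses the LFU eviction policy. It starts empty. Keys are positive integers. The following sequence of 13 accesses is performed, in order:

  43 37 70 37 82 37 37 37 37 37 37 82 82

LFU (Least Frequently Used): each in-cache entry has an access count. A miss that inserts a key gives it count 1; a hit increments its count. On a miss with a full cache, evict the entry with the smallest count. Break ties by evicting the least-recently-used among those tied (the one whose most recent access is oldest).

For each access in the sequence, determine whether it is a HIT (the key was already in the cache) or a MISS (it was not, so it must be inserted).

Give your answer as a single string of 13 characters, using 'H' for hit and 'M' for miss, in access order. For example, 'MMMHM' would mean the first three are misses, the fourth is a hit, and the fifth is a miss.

LFU simulation (capacity=4):
  1. access 43: MISS. Cache: [43(c=1)]
  2. access 37: MISS. Cache: [43(c=1) 37(c=1)]
  3. access 70: MISS. Cache: [43(c=1) 37(c=1) 70(c=1)]
  4. access 37: HIT, count now 2. Cache: [43(c=1) 70(c=1) 37(c=2)]
  5. access 82: MISS. Cache: [43(c=1) 70(c=1) 82(c=1) 37(c=2)]
  6. access 37: HIT, count now 3. Cache: [43(c=1) 70(c=1) 82(c=1) 37(c=3)]
  7. access 37: HIT, count now 4. Cache: [43(c=1) 70(c=1) 82(c=1) 37(c=4)]
  8. access 37: HIT, count now 5. Cache: [43(c=1) 70(c=1) 82(c=1) 37(c=5)]
  9. access 37: HIT, count now 6. Cache: [43(c=1) 70(c=1) 82(c=1) 37(c=6)]
  10. access 37: HIT, count now 7. Cache: [43(c=1) 70(c=1) 82(c=1) 37(c=7)]
  11. access 37: HIT, count now 8. Cache: [43(c=1) 70(c=1) 82(c=1) 37(c=8)]
  12. access 82: HIT, count now 2. Cache: [43(c=1) 70(c=1) 82(c=2) 37(c=8)]
  13. access 82: HIT, count now 3. Cache: [43(c=1) 70(c=1) 82(c=3) 37(c=8)]
Total: 9 hits, 4 misses, 0 evictions

Answer: MMMHMHHHHHHHH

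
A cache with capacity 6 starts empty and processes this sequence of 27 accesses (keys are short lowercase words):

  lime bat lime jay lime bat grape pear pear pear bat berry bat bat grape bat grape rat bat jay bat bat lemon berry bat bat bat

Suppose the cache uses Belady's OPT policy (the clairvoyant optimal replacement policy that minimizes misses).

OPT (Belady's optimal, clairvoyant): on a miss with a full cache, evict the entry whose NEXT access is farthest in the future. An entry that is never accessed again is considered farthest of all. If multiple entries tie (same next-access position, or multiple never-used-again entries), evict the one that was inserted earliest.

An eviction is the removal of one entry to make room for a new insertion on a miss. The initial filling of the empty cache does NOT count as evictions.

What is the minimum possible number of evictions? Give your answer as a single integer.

OPT (Belady) simulation (capacity=6):
  1. access lime: MISS. Cache: [lime]
  2. access bat: MISS. Cache: [lime bat]
  3. access lime: HIT. Next use of lime: step 5. Cache: [lime bat]
  4. access jay: MISS. Cache: [lime bat jay]
  5. access lime: HIT. Next use of lime: never. Cache: [lime bat jay]
  6. access bat: HIT. Next use of bat: step 11. Cache: [lime bat jay]
  7. access grape: MISS. Cache: [lime bat jay grape]
  8. access pear: MISS. Cache: [lime bat jay grape pear]
  9. access pear: HIT. Next use of pear: step 10. Cache: [lime bat jay grape pear]
  10. access pear: HIT. Next use of pear: never. Cache: [lime bat jay grape pear]
  11. access bat: HIT. Next use of bat: step 13. Cache: [lime bat jay grape pear]
  12. access berry: MISS. Cache: [lime bat jay grape pear berry]
  13. access bat: HIT. Next use of bat: step 14. Cache: [lime bat jay grape pear berry]
  14. access bat: HIT. Next use of bat: step 16. Cache: [lime bat jay grape pear berry]
  15. access grape: HIT. Next use of grape: step 17. Cache: [lime bat jay grape pear berry]
  16. access bat: HIT. Next use of bat: step 19. Cache: [lime bat jay grape pear berry]
  17. access grape: HIT. Next use of grape: never. Cache: [lime bat jay grape pear berry]
  18. access rat: MISS, evict lime (next use: never). Cache: [bat jay grape pear berry rat]
  19. access bat: HIT. Next use of bat: step 21. Cache: [bat jay grape pear berry rat]
  20. access jay: HIT. Next use of jay: never. Cache: [bat jay grape pear berry rat]
  21. access bat: HIT. Next use of bat: step 22. Cache: [bat jay grape pear berry rat]
  22. access bat: HIT. Next use of bat: step 25. Cache: [bat jay grape pear berry rat]
  23. access lemon: MISS, evict jay (next use: never). Cache: [bat grape pear berry rat lemon]
  24. access berry: HIT. Next use of berry: never. Cache: [bat grape pear berry rat lemon]
  25. access bat: HIT. Next use of bat: step 26. Cache: [bat grape pear berry rat lemon]
  26. access bat: HIT. Next use of bat: step 27. Cache: [bat grape pear berry rat lemon]
  27. access bat: HIT. Next use of bat: never. Cache: [bat grape pear berry rat lemon]
Total: 19 hits, 8 misses, 2 evictions

Answer: 2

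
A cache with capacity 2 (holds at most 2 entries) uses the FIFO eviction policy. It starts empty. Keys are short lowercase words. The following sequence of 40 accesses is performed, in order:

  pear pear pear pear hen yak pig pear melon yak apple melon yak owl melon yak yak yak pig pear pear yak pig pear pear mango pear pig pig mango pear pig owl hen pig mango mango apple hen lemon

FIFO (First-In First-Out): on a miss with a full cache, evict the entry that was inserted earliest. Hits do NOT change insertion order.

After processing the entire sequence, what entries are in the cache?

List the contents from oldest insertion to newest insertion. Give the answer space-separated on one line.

Answer: hen lemon

Derivation:
FIFO simulation (capacity=2):
  1. access pear: MISS. Cache (old->new): [pear]
  2. access pear: HIT. Cache (old->new): [pear]
  3. access pear: HIT. Cache (old->new): [pear]
  4. access pear: HIT. Cache (old->new): [pear]
  5. access hen: MISS. Cache (old->new): [pear hen]
  6. access yak: MISS, evict pear. Cache (old->new): [hen yak]
  7. access pig: MISS, evict hen. Cache (old->new): [yak pig]
  8. access pear: MISS, evict yak. Cache (old->new): [pig pear]
  9. access melon: MISS, evict pig. Cache (old->new): [pear melon]
  10. access yak: MISS, evict pear. Cache (old->new): [melon yak]
  11. access apple: MISS, evict melon. Cache (old->new): [yak apple]
  12. access melon: MISS, evict yak. Cache (old->new): [apple melon]
  13. access yak: MISS, evict apple. Cache (old->new): [melon yak]
  14. access owl: MISS, evict melon. Cache (old->new): [yak owl]
  15. access melon: MISS, evict yak. Cache (old->new): [owl melon]
  16. access yak: MISS, evict owl. Cache (old->new): [melon yak]
  17. access yak: HIT. Cache (old->new): [melon yak]
  18. access yak: HIT. Cache (old->new): [melon yak]
  19. access pig: MISS, evict melon. Cache (old->new): [yak pig]
  20. access pear: MISS, evict yak. Cache (old->new): [pig pear]
  21. access pear: HIT. Cache (old->new): [pig pear]
  22. access yak: MISS, evict pig. Cache (old->new): [pear yak]
  23. access pig: MISS, evict pear. Cache (old->new): [yak pig]
  24. access pear: MISS, evict yak. Cache (old->new): [pig pear]
  25. access pear: HIT. Cache (old->new): [pig pear]
  26. access mango: MISS, evict pig. Cache (old->new): [pear mango]
  27. access pear: HIT. Cache (old->new): [pear mango]
  28. access pig: MISS, evict pear. Cache (old->new): [mango pig]
  29. access pig: HIT. Cache (old->new): [mango pig]
  30. access mango: HIT. Cache (old->new): [mango pig]
  31. access pear: MISS, evict mango. Cache (old->new): [pig pear]
  32. access pig: HIT. Cache (old->new): [pig pear]
  33. access owl: MISS, evict pig. Cache (old->new): [pear owl]
  34. access hen: MISS, evict pear. Cache (old->new): [owl hen]
  35. access pig: MISS, evict owl. Cache (old->new): [hen pig]
  36. access mango: MISS, evict hen. Cache (old->new): [pig mango]
  37. access mango: HIT. Cache (old->new): [pig mango]
  38. access apple: MISS, evict pig. Cache (old->new): [mango apple]
  39. access hen: MISS, evict mango. Cache (old->new): [apple hen]
  40. access lemon: MISS, evict apple. Cache (old->new): [hen lemon]
Total: 12 hits, 28 misses, 26 evictions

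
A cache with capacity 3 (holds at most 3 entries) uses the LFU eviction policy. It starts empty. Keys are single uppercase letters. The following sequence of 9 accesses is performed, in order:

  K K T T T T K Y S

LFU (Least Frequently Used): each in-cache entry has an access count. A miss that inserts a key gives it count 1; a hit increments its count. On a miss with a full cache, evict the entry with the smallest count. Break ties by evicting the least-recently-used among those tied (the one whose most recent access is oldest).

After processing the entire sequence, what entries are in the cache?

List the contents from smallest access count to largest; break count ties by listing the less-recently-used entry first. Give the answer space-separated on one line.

Answer: S K T

Derivation:
LFU simulation (capacity=3):
  1. access K: MISS. Cache: [K(c=1)]
  2. access K: HIT, count now 2. Cache: [K(c=2)]
  3. access T: MISS. Cache: [T(c=1) K(c=2)]
  4. access T: HIT, count now 2. Cache: [K(c=2) T(c=2)]
  5. access T: HIT, count now 3. Cache: [K(c=2) T(c=3)]
  6. access T: HIT, count now 4. Cache: [K(c=2) T(c=4)]
  7. access K: HIT, count now 3. Cache: [K(c=3) T(c=4)]
  8. access Y: MISS. Cache: [Y(c=1) K(c=3) T(c=4)]
  9. access S: MISS, evict Y(c=1). Cache: [S(c=1) K(c=3) T(c=4)]
Total: 5 hits, 4 misses, 1 evictions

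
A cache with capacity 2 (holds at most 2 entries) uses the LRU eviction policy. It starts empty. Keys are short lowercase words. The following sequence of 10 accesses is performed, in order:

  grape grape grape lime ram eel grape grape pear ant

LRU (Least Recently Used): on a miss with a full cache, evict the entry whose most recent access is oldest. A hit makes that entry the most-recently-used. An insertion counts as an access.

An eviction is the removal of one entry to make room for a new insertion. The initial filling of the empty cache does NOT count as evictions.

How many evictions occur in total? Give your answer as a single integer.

LRU simulation (capacity=2):
  1. access grape: MISS. Cache (LRU->MRU): [grape]
  2. access grape: HIT. Cache (LRU->MRU): [grape]
  3. access grape: HIT. Cache (LRU->MRU): [grape]
  4. access lime: MISS. Cache (LRU->MRU): [grape lime]
  5. access ram: MISS, evict grape. Cache (LRU->MRU): [lime ram]
  6. access eel: MISS, evict lime. Cache (LRU->MRU): [ram eel]
  7. access grape: MISS, evict ram. Cache (LRU->MRU): [eel grape]
  8. access grape: HIT. Cache (LRU->MRU): [eel grape]
  9. access pear: MISS, evict eel. Cache (LRU->MRU): [grape pear]
  10. access ant: MISS, evict grape. Cache (LRU->MRU): [pear ant]
Total: 3 hits, 7 misses, 5 evictions

Answer: 5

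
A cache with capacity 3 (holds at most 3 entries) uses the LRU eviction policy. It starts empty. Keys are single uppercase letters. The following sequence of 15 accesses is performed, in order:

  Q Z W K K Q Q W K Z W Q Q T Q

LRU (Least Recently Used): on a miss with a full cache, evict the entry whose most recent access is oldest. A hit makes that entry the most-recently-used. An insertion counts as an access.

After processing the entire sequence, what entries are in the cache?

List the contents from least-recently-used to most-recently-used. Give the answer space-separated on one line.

Answer: W T Q

Derivation:
LRU simulation (capacity=3):
  1. access Q: MISS. Cache (LRU->MRU): [Q]
  2. access Z: MISS. Cache (LRU->MRU): [Q Z]
  3. access W: MISS. Cache (LRU->MRU): [Q Z W]
  4. access K: MISS, evict Q. Cache (LRU->MRU): [Z W K]
  5. access K: HIT. Cache (LRU->MRU): [Z W K]
  6. access Q: MISS, evict Z. Cache (LRU->MRU): [W K Q]
  7. access Q: HIT. Cache (LRU->MRU): [W K Q]
  8. access W: HIT. Cache (LRU->MRU): [K Q W]
  9. access K: HIT. Cache (LRU->MRU): [Q W K]
  10. access Z: MISS, evict Q. Cache (LRU->MRU): [W K Z]
  11. access W: HIT. Cache (LRU->MRU): [K Z W]
  12. access Q: MISS, evict K. Cache (LRU->MRU): [Z W Q]
  13. access Q: HIT. Cache (LRU->MRU): [Z W Q]
  14. access T: MISS, evict Z. Cache (LRU->MRU): [W Q T]
  15. access Q: HIT. Cache (LRU->MRU): [W T Q]
Total: 7 hits, 8 misses, 5 evictions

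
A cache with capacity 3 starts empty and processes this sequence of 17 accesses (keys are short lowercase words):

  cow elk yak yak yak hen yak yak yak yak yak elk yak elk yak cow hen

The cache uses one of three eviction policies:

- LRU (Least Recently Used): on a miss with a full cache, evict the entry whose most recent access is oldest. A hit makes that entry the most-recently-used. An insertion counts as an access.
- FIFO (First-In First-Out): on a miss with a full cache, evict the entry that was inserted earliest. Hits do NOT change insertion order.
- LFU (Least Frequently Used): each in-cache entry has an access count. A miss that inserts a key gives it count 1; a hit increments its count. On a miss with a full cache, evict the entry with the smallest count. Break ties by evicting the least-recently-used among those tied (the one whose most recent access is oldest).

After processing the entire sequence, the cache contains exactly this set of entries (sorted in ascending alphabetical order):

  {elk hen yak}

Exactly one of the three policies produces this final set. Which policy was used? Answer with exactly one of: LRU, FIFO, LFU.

Simulating under each policy and comparing final sets:
  LRU: final set = {cow hen yak} -> differs
  FIFO: final set = {cow hen yak} -> differs
  LFU: final set = {elk hen yak} -> MATCHES target
Only LFU produces the target set.

Answer: LFU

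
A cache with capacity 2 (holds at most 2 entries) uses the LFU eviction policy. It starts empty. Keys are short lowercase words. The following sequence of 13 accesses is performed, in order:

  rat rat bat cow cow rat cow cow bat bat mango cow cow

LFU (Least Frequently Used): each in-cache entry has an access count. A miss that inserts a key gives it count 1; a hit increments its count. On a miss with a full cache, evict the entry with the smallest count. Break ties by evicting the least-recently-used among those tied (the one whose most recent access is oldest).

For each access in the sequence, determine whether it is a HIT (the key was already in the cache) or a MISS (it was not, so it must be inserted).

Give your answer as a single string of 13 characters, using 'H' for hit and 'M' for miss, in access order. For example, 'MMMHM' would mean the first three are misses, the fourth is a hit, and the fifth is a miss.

LFU simulation (capacity=2):
  1. access rat: MISS. Cache: [rat(c=1)]
  2. access rat: HIT, count now 2. Cache: [rat(c=2)]
  3. access bat: MISS. Cache: [bat(c=1) rat(c=2)]
  4. access cow: MISS, evict bat(c=1). Cache: [cow(c=1) rat(c=2)]
  5. access cow: HIT, count now 2. Cache: [rat(c=2) cow(c=2)]
  6. access rat: HIT, count now 3. Cache: [cow(c=2) rat(c=3)]
  7. access cow: HIT, count now 3. Cache: [rat(c=3) cow(c=3)]
  8. access cow: HIT, count now 4. Cache: [rat(c=3) cow(c=4)]
  9. access bat: MISS, evict rat(c=3). Cache: [bat(c=1) cow(c=4)]
  10. access bat: HIT, count now 2. Cache: [bat(c=2) cow(c=4)]
  11. access mango: MISS, evict bat(c=2). Cache: [mango(c=1) cow(c=4)]
  12. access cow: HIT, count now 5. Cache: [mango(c=1) cow(c=5)]
  13. access cow: HIT, count now 6. Cache: [mango(c=1) cow(c=6)]
Total: 8 hits, 5 misses, 3 evictions

Answer: MHMMHHHHMHMHH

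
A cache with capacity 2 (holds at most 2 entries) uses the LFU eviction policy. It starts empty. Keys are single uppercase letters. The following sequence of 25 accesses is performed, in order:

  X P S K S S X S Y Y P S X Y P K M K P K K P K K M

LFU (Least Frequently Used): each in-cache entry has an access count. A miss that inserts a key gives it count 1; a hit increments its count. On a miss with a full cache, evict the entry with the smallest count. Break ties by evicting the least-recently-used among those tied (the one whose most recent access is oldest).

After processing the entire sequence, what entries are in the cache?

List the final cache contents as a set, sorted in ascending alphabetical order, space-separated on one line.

LFU simulation (capacity=2):
  1. access X: MISS. Cache: [X(c=1)]
  2. access P: MISS. Cache: [X(c=1) P(c=1)]
  3. access S: MISS, evict X(c=1). Cache: [P(c=1) S(c=1)]
  4. access K: MISS, evict P(c=1). Cache: [S(c=1) K(c=1)]
  5. access S: HIT, count now 2. Cache: [K(c=1) S(c=2)]
  6. access S: HIT, count now 3. Cache: [K(c=1) S(c=3)]
  7. access X: MISS, evict K(c=1). Cache: [X(c=1) S(c=3)]
  8. access S: HIT, count now 4. Cache: [X(c=1) S(c=4)]
  9. access Y: MISS, evict X(c=1). Cache: [Y(c=1) S(c=4)]
  10. access Y: HIT, count now 2. Cache: [Y(c=2) S(c=4)]
  11. access P: MISS, evict Y(c=2). Cache: [P(c=1) S(c=4)]
  12. access S: HIT, count now 5. Cache: [P(c=1) S(c=5)]
  13. access X: MISS, evict P(c=1). Cache: [X(c=1) S(c=5)]
  14. access Y: MISS, evict X(c=1). Cache: [Y(c=1) S(c=5)]
  15. access P: MISS, evict Y(c=1). Cache: [P(c=1) S(c=5)]
  16. access K: MISS, evict P(c=1). Cache: [K(c=1) S(c=5)]
  17. access M: MISS, evict K(c=1). Cache: [M(c=1) S(c=5)]
  18. access K: MISS, evict M(c=1). Cache: [K(c=1) S(c=5)]
  19. access P: MISS, evict K(c=1). Cache: [P(c=1) S(c=5)]
  20. access K: MISS, evict P(c=1). Cache: [K(c=1) S(c=5)]
  21. access K: HIT, count now 2. Cache: [K(c=2) S(c=5)]
  22. access P: MISS, evict K(c=2). Cache: [P(c=1) S(c=5)]
  23. access K: MISS, evict P(c=1). Cache: [K(c=1) S(c=5)]
  24. access K: HIT, count now 2. Cache: [K(c=2) S(c=5)]
  25. access M: MISS, evict K(c=2). Cache: [M(c=1) S(c=5)]
Total: 7 hits, 18 misses, 16 evictions

Answer: M S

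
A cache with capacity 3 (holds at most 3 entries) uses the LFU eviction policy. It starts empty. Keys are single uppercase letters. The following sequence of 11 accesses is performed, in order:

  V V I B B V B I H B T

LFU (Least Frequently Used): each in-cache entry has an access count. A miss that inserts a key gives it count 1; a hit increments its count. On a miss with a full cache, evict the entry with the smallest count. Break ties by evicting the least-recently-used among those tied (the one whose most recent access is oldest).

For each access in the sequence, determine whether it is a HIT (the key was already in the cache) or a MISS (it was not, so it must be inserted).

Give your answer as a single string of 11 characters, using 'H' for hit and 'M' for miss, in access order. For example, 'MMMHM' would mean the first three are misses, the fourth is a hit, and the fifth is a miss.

LFU simulation (capacity=3):
  1. access V: MISS. Cache: [V(c=1)]
  2. access V: HIT, count now 2. Cache: [V(c=2)]
  3. access I: MISS. Cache: [I(c=1) V(c=2)]
  4. access B: MISS. Cache: [I(c=1) B(c=1) V(c=2)]
  5. access B: HIT, count now 2. Cache: [I(c=1) V(c=2) B(c=2)]
  6. access V: HIT, count now 3. Cache: [I(c=1) B(c=2) V(c=3)]
  7. access B: HIT, count now 3. Cache: [I(c=1) V(c=3) B(c=3)]
  8. access I: HIT, count now 2. Cache: [I(c=2) V(c=3) B(c=3)]
  9. access H: MISS, evict I(c=2). Cache: [H(c=1) V(c=3) B(c=3)]
  10. access B: HIT, count now 4. Cache: [H(c=1) V(c=3) B(c=4)]
  11. access T: MISS, evict H(c=1). Cache: [T(c=1) V(c=3) B(c=4)]
Total: 6 hits, 5 misses, 2 evictions

Answer: MHMMHHHHMHM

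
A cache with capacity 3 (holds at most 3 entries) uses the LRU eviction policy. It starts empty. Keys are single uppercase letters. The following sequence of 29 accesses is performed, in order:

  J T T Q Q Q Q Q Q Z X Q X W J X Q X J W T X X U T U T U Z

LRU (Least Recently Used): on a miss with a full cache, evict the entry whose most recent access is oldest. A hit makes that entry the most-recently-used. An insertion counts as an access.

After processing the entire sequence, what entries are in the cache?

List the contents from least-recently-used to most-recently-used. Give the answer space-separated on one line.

LRU simulation (capacity=3):
  1. access J: MISS. Cache (LRU->MRU): [J]
  2. access T: MISS. Cache (LRU->MRU): [J T]
  3. access T: HIT. Cache (LRU->MRU): [J T]
  4. access Q: MISS. Cache (LRU->MRU): [J T Q]
  5. access Q: HIT. Cache (LRU->MRU): [J T Q]
  6. access Q: HIT. Cache (LRU->MRU): [J T Q]
  7. access Q: HIT. Cache (LRU->MRU): [J T Q]
  8. access Q: HIT. Cache (LRU->MRU): [J T Q]
  9. access Q: HIT. Cache (LRU->MRU): [J T Q]
  10. access Z: MISS, evict J. Cache (LRU->MRU): [T Q Z]
  11. access X: MISS, evict T. Cache (LRU->MRU): [Q Z X]
  12. access Q: HIT. Cache (LRU->MRU): [Z X Q]
  13. access X: HIT. Cache (LRU->MRU): [Z Q X]
  14. access W: MISS, evict Z. Cache (LRU->MRU): [Q X W]
  15. access J: MISS, evict Q. Cache (LRU->MRU): [X W J]
  16. access X: HIT. Cache (LRU->MRU): [W J X]
  17. access Q: MISS, evict W. Cache (LRU->MRU): [J X Q]
  18. access X: HIT. Cache (LRU->MRU): [J Q X]
  19. access J: HIT. Cache (LRU->MRU): [Q X J]
  20. access W: MISS, evict Q. Cache (LRU->MRU): [X J W]
  21. access T: MISS, evict X. Cache (LRU->MRU): [J W T]
  22. access X: MISS, evict J. Cache (LRU->MRU): [W T X]
  23. access X: HIT. Cache (LRU->MRU): [W T X]
  24. access U: MISS, evict W. Cache (LRU->MRU): [T X U]
  25. access T: HIT. Cache (LRU->MRU): [X U T]
  26. access U: HIT. Cache (LRU->MRU): [X T U]
  27. access T: HIT. Cache (LRU->MRU): [X U T]
  28. access U: HIT. Cache (LRU->MRU): [X T U]
  29. access Z: MISS, evict X. Cache (LRU->MRU): [T U Z]
Total: 16 hits, 13 misses, 10 evictions

Answer: T U Z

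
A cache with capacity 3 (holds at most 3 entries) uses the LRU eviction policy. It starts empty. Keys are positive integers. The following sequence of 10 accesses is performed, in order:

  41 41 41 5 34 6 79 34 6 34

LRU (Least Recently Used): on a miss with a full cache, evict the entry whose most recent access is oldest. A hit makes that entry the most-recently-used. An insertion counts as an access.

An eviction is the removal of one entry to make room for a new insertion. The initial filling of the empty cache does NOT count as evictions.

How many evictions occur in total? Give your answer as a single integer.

LRU simulation (capacity=3):
  1. access 41: MISS. Cache (LRU->MRU): [41]
  2. access 41: HIT. Cache (LRU->MRU): [41]
  3. access 41: HIT. Cache (LRU->MRU): [41]
  4. access 5: MISS. Cache (LRU->MRU): [41 5]
  5. access 34: MISS. Cache (LRU->MRU): [41 5 34]
  6. access 6: MISS, evict 41. Cache (LRU->MRU): [5 34 6]
  7. access 79: MISS, evict 5. Cache (LRU->MRU): [34 6 79]
  8. access 34: HIT. Cache (LRU->MRU): [6 79 34]
  9. access 6: HIT. Cache (LRU->MRU): [79 34 6]
  10. access 34: HIT. Cache (LRU->MRU): [79 6 34]
Total: 5 hits, 5 misses, 2 evictions

Answer: 2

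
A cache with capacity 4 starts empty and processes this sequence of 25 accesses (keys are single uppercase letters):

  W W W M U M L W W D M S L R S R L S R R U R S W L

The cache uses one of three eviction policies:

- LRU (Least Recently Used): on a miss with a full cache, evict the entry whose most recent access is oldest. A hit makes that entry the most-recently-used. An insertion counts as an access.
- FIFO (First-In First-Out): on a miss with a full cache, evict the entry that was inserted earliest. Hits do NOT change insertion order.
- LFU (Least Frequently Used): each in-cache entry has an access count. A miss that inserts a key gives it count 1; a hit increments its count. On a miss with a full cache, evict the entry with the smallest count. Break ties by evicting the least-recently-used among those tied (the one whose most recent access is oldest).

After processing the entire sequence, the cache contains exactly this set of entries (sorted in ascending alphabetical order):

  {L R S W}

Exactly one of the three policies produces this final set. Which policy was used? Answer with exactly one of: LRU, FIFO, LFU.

Answer: LRU

Derivation:
Simulating under each policy and comparing final sets:
  LRU: final set = {L R S W} -> MATCHES target
  FIFO: final set = {L R U W} -> differs
  LFU: final set = {L M R W} -> differs
Only LRU produces the target set.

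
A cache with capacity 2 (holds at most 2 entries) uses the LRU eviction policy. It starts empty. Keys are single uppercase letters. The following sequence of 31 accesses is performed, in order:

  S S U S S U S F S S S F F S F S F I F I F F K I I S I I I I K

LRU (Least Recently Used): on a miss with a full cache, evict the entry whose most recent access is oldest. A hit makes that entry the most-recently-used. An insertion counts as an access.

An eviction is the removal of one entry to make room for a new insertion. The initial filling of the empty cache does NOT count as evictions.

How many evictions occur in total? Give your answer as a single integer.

Answer: 6

Derivation:
LRU simulation (capacity=2):
  1. access S: MISS. Cache (LRU->MRU): [S]
  2. access S: HIT. Cache (LRU->MRU): [S]
  3. access U: MISS. Cache (LRU->MRU): [S U]
  4. access S: HIT. Cache (LRU->MRU): [U S]
  5. access S: HIT. Cache (LRU->MRU): [U S]
  6. access U: HIT. Cache (LRU->MRU): [S U]
  7. access S: HIT. Cache (LRU->MRU): [U S]
  8. access F: MISS, evict U. Cache (LRU->MRU): [S F]
  9. access S: HIT. Cache (LRU->MRU): [F S]
  10. access S: HIT. Cache (LRU->MRU): [F S]
  11. access S: HIT. Cache (LRU->MRU): [F S]
  12. access F: HIT. Cache (LRU->MRU): [S F]
  13. access F: HIT. Cache (LRU->MRU): [S F]
  14. access S: HIT. Cache (LRU->MRU): [F S]
  15. access F: HIT. Cache (LRU->MRU): [S F]
  16. access S: HIT. Cache (LRU->MRU): [F S]
  17. access F: HIT. Cache (LRU->MRU): [S F]
  18. access I: MISS, evict S. Cache (LRU->MRU): [F I]
  19. access F: HIT. Cache (LRU->MRU): [I F]
  20. access I: HIT. Cache (LRU->MRU): [F I]
  21. access F: HIT. Cache (LRU->MRU): [I F]
  22. access F: HIT. Cache (LRU->MRU): [I F]
  23. access K: MISS, evict I. Cache (LRU->MRU): [F K]
  24. access I: MISS, evict F. Cache (LRU->MRU): [K I]
  25. access I: HIT. Cache (LRU->MRU): [K I]
  26. access S: MISS, evict K. Cache (LRU->MRU): [I S]
  27. access I: HIT. Cache (LRU->MRU): [S I]
  28. access I: HIT. Cache (LRU->MRU): [S I]
  29. access I: HIT. Cache (LRU->MRU): [S I]
  30. access I: HIT. Cache (LRU->MRU): [S I]
  31. access K: MISS, evict S. Cache (LRU->MRU): [I K]
Total: 23 hits, 8 misses, 6 evictions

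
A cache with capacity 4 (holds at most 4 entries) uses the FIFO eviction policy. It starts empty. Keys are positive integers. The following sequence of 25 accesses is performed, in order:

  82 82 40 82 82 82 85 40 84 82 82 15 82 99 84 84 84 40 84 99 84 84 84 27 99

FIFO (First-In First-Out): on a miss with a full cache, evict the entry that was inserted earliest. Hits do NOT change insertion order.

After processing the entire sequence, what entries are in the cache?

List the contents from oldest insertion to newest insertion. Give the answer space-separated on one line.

Answer: 99 40 84 27

Derivation:
FIFO simulation (capacity=4):
  1. access 82: MISS. Cache (old->new): [82]
  2. access 82: HIT. Cache (old->new): [82]
  3. access 40: MISS. Cache (old->new): [82 40]
  4. access 82: HIT. Cache (old->new): [82 40]
  5. access 82: HIT. Cache (old->new): [82 40]
  6. access 82: HIT. Cache (old->new): [82 40]
  7. access 85: MISS. Cache (old->new): [82 40 85]
  8. access 40: HIT. Cache (old->new): [82 40 85]
  9. access 84: MISS. Cache (old->new): [82 40 85 84]
  10. access 82: HIT. Cache (old->new): [82 40 85 84]
  11. access 82: HIT. Cache (old->new): [82 40 85 84]
  12. access 15: MISS, evict 82. Cache (old->new): [40 85 84 15]
  13. access 82: MISS, evict 40. Cache (old->new): [85 84 15 82]
  14. access 99: MISS, evict 85. Cache (old->new): [84 15 82 99]
  15. access 84: HIT. Cache (old->new): [84 15 82 99]
  16. access 84: HIT. Cache (old->new): [84 15 82 99]
  17. access 84: HIT. Cache (old->new): [84 15 82 99]
  18. access 40: MISS, evict 84. Cache (old->new): [15 82 99 40]
  19. access 84: MISS, evict 15. Cache (old->new): [82 99 40 84]
  20. access 99: HIT. Cache (old->new): [82 99 40 84]
  21. access 84: HIT. Cache (old->new): [82 99 40 84]
  22. access 84: HIT. Cache (old->new): [82 99 40 84]
  23. access 84: HIT. Cache (old->new): [82 99 40 84]
  24. access 27: MISS, evict 82. Cache (old->new): [99 40 84 27]
  25. access 99: HIT. Cache (old->new): [99 40 84 27]
Total: 15 hits, 10 misses, 6 evictions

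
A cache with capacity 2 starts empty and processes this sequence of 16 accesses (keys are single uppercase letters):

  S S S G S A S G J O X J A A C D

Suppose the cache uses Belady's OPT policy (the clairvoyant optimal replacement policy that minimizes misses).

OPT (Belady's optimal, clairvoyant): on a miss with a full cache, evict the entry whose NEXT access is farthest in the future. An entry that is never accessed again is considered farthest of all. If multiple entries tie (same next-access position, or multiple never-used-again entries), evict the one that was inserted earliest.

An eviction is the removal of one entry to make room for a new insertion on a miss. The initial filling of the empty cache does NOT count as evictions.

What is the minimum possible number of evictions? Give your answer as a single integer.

OPT (Belady) simulation (capacity=2):
  1. access S: MISS. Cache: [S]
  2. access S: HIT. Next use of S: step 3. Cache: [S]
  3. access S: HIT. Next use of S: step 5. Cache: [S]
  4. access G: MISS. Cache: [S G]
  5. access S: HIT. Next use of S: step 7. Cache: [S G]
  6. access A: MISS, evict G (next use: step 8). Cache: [S A]
  7. access S: HIT. Next use of S: never. Cache: [S A]
  8. access G: MISS, evict S (next use: never). Cache: [A G]
  9. access J: MISS, evict G (next use: never). Cache: [A J]
  10. access O: MISS, evict A (next use: step 13). Cache: [J O]
  11. access X: MISS, evict O (next use: never). Cache: [J X]
  12. access J: HIT. Next use of J: never. Cache: [J X]
  13. access A: MISS, evict J (next use: never). Cache: [X A]
  14. access A: HIT. Next use of A: never. Cache: [X A]
  15. access C: MISS, evict X (next use: never). Cache: [A C]
  16. access D: MISS, evict A (next use: never). Cache: [C D]
Total: 6 hits, 10 misses, 8 evictions

Answer: 8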